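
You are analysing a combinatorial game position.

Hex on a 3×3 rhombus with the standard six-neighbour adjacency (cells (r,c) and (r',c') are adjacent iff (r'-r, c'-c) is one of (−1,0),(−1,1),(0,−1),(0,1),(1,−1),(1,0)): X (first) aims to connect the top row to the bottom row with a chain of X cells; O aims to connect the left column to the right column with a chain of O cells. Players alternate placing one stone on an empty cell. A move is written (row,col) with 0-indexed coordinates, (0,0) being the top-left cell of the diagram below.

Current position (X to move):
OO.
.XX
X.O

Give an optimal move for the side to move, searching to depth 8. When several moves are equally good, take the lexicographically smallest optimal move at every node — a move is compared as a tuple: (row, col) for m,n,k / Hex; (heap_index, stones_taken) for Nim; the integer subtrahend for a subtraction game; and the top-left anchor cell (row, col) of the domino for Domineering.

[OO./.XX/X.O] X move#1: (0,2):+1/OOX/.XX/X.O*, (1,0):-1/OO./XXX/X.O, (2,1):-1/OO./.XX/XXO
[OOX/.XX/X.O] end (terminal -1, O#2); searched OO./.XX/X.O to 8

X's best at [OO./.XX/X.O]: (0,2)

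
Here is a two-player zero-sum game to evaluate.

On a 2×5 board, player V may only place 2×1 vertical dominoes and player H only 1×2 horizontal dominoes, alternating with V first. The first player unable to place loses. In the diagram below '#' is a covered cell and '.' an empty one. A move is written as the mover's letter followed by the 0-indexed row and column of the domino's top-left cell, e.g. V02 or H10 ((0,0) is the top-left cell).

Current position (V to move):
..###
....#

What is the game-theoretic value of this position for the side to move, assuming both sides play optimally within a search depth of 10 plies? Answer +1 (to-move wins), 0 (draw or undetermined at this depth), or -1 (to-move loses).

value(..###/....#, V) = +1

ply 1, V at ..###/....# | V00=-1→#.###/#...#; V01=+1→.####/.#..#*
ply 2, H at .####/.#..# | H12=-1→.####/.####*
ply 3, V at .####/.#### | V00=+1→#####/#####*
ply 4: #####/##### is terminal -1 (H); from ..###/....# depth 10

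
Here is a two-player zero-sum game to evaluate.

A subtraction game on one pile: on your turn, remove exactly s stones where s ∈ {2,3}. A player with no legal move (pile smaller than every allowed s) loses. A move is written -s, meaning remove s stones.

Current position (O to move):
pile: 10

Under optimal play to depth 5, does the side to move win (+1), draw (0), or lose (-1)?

value(10, O) = -1

[10] O move#1: -2:-1/8*, -3:-1/7
[8] X move#2: -2:+1/6*, -3:+1/5
[6] O move#3: -2:-1/4*, -3:-1/3
[4] X move#4: -2:-1/2, -3:+1/1*
[1] end (terminal -1, O#5); searched 10 to 5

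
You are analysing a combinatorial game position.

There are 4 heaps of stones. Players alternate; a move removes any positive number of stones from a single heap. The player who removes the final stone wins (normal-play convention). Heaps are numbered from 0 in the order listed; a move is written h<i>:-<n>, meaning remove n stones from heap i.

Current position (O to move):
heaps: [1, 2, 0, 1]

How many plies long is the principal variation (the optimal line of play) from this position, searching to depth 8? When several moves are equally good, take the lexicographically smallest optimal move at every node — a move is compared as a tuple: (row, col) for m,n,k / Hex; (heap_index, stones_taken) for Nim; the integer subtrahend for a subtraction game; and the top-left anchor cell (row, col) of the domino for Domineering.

ply 1, O at (1,2,0,1) | h0:-1=-1→(0,2,0,1); h1:-1=-1→(1,1,0,1); h1:-2=+1→(1,0,0,1)*; h3:-1=-1→(1,2,0,0)
ply 2, X at (1,0,0,1) | h0:-1=-1→(0,0,0,1)*; h3:-1=-1→(1,0,0,0)
ply 3, O at (0,0,0,1) | h3:-1=+1→(0,0,0,0)*
ply 4: (0,0,0,0) is terminal -1 (X); from (1,2,0,1) depth 8

PV length from [(1,2,0,1)]: 3 plies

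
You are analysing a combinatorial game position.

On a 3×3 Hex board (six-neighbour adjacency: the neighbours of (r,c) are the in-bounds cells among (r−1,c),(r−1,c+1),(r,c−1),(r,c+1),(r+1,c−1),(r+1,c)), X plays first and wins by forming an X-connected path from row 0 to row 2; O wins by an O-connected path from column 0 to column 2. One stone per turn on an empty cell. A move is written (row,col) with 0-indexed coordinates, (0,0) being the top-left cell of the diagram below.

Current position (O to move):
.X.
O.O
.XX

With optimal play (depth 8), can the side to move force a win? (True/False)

ply 1, O at .X./O.O/.XX | (0,0)=-1→OX./O.O/.XX; (0,2)=-1→.XO/O.O/.XX; (1,1)=+1→.X./OOO/.XX*; (2,0)=-1→.X./O.O/OXX
ply 2: .X./OOO/.XX is terminal -1 (X); from .X./O.O/.XX depth 8

O winning at [.X./O.O/.XX]: True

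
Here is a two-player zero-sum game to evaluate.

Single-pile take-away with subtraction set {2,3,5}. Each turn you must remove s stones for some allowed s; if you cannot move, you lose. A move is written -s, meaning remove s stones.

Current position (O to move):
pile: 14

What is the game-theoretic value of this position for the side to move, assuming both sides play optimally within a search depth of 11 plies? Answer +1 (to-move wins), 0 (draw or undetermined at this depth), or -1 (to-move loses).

p1 O@[14]: -2[12]-1* -3[11]-1 -5[9]-1
p2 X@[12]: -2[10]-1 -3[9]-1 -5[7]+1*
p3 O@[7]: -2[5]-1* -3[4]-1 -5[2]-1
p4 X@[5]: -2[3]-1 -3[2]-1 -5[0]+1*
p5 O@[0] terminal -1; root [14] d11

value(14, O) = -1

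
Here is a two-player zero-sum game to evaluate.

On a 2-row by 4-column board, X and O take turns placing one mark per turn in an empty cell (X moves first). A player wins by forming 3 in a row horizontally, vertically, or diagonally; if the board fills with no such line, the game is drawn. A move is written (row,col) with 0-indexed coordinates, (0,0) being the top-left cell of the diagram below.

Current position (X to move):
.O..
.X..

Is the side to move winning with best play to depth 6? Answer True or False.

[.O../.X..] X move#1: (0,0):+0/XO../.X.., (0,2):+0/.OX./.X.., (0,3):+0/.O.X/.X.., (1,0):+0/.O../XX.., (1,2):+1/.O../.XX.*, (1,3):+0/.O../.X.X
[.O../.XX.] O move#2: (0,0):-1/OO../.XX.*, (0,2):-1/.OO./.XX., (0,3):-1/.O.O/.XX., (1,0):-1/.O../OXX., (1,3):-1/.O../.XXO
[OO../.XX.] X move#3: (0,2):+1/OOX./.XX.*, (0,3):-1/OO.X/.XX., (1,0):+1/OO../XXX., (1,3):+1/OO../.XXX
[OOX./.XX.] O move#4: (0,3):-1/OOXO/.XX.*, (1,0):-1/OOX./OXX., (1,3):-1/OOX./.XXO
[OOXO/.XX.] X move#5: (1,0):+1/OOXO/XXX.*, (1,3):+1/OOXO/.XXX
[OOXO/XXX.] end (terminal -1, O#6); searched .O../.X.. to 6

X winning at [.O../.X..]: True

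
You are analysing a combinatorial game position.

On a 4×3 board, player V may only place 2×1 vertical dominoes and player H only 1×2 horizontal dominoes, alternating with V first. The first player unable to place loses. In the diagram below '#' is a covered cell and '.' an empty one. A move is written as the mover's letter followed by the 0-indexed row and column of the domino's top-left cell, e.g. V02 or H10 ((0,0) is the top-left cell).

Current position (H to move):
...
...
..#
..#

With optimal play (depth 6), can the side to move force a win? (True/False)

H winning at [.../.../..#/..#]: False

p1 H@[.../.../..#/..#]: H00[##./.../..#/..#]-1* H01[.##/.../..#/..#]-1 H10[.../##./..#/..#]-1 H11[.../.##/..#/..#]-1 H20[.../.../###/..#]-1 H30[.../.../..#/###]-1
p2 V@[##./.../..#/..#]: V02[###/..#/..#/..#]-1 V10[##./#../#.#/..#]+1* V11[##./.#./.##/..#]+1 V20[##./.../#.#/#.#]+1 V21[##./.../.##/.##]+1
p3 H@[##./#../#.#/..#]: H11[##./###/#.#/..#]-1* H30[##./#../#.#/###]-1
p4 V@[##./###/#.#/..#]: V21[##./###/###/.##]+1*
p5 H@[##./###/###/.##] terminal -1; root [.../.../..#/..#] d6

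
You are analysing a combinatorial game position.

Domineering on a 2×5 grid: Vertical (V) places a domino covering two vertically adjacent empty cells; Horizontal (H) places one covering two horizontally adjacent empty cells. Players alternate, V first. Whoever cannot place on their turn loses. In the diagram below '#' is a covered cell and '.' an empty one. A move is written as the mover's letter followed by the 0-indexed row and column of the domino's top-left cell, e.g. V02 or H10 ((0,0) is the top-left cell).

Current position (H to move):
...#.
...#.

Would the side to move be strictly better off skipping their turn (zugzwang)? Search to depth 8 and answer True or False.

p1 H@[...#./...#.]: H00[##.#./...#.]-1* H01[.###./...#.]-1 H10[...#./##.#.]-1 H11[...#./.###.]-1
p2 V@[##.#./...#.]: V02[####./..##.]+1* V04[##.##/...##]-1
p3 H@[####./..##.]: H10[####./####.]-1*
p4 V@[####./####.]: V04[#####/#####]+1*
p5 H@[#####/#####] terminal -1; root [...#./...#.] d8
suppose H passes — search the same position with V to move:
pass> p1 V@[...#./...#.]: V00[#..#./#..#.]-1 V01[.#.#./.#.#.]+1* V02[..##./..##.]-1 V04[...##/...##]-1
pass> p2 H@[.#.#./.#.#.] terminal -1; root [...#./...#.] d8
for H: play -1, pass -1

zugzwang(...#./...#., H) = False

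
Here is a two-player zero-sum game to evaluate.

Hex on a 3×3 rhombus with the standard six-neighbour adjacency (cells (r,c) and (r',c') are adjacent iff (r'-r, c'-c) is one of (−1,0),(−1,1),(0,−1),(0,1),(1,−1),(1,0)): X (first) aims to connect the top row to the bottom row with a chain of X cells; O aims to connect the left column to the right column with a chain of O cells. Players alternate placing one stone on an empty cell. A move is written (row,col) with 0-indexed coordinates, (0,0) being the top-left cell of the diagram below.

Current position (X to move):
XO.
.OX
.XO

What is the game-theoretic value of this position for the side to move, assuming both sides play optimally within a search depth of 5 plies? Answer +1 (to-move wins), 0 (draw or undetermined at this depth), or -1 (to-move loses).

[XO./.OX/.XO] X move#1: (0,2):+1/XOX/.OX/.XO*, (1,0):+1/XO./XOX/.XO, (2,0):+1/XO./.OX/XXO
[XOX/.OX/.XO] end (terminal -1, O#2); searched XO./.OX/.XO to 5

value(XO./.OX/.XO, X) = +1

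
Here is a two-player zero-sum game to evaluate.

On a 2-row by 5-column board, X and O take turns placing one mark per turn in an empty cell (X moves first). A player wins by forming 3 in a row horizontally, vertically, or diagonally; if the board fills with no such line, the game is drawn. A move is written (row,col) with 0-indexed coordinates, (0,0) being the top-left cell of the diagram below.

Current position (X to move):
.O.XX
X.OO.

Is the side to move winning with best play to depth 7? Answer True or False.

X winning at [.O.XX/X.OO.]: True

[.O.XX/X.OO.] X move#1: (0,0):-1/XO.XX/X.OO., (0,2):+1/.OXXX/X.OO.*, (1,1):-1/.O.XX/XXOO., (1,4):-1/.O.XX/X.OOX
[.OXXX/X.OO.] end (terminal -1, O#2); searched .O.XX/X.OO. to 7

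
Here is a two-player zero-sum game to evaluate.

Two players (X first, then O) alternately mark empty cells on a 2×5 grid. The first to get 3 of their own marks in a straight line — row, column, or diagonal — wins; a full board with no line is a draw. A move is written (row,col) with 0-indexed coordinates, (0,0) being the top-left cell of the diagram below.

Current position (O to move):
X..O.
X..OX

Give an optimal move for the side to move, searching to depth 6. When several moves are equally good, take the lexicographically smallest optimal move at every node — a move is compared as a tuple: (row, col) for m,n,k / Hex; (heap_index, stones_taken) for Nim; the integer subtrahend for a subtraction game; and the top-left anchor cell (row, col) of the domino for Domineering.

ply 1, O at X..O./X..OX | (0,1)=+0→XO.O./X..OX; (0,2)=+1→X.OO./X..OX*; (0,4)=+0→X..OO/X..OX; (1,1)=+1→X..O./XO.OX; (1,2)=+1→X..O./X.OOX
ply 2, X at X.OO./X..OX | (0,1)=-1→XXOO./X..OX*; (0,4)=-1→X.OOX/X..OX; (1,1)=-1→X.OO./XX.OX; (1,2)=-1→X.OO./X.XOX
ply 3, O at XXOO./X..OX | (0,4)=+1→XXOOO/X..OX*; (1,1)=+1→XXOO./XO.OX; (1,2)=+1→XXOO./X.OOX
ply 4: XXOOO/X..OX is terminal -1 (X); from X..O./X..OX depth 6

O's best at [X..O./X..OX]: (0,2)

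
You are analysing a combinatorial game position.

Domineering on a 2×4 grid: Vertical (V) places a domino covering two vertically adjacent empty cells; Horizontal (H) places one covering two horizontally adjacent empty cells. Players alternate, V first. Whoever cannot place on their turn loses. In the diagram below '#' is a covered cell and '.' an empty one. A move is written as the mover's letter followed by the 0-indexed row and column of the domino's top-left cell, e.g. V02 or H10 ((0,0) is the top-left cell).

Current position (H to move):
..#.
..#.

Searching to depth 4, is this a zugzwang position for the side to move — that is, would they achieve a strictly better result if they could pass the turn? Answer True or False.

zugzwang(..#./..#., H) = False

ply 1, H at ..#./..#. | H00=+1→###./..#.*; H10=+1→..#./###.
ply 2, V at ###./..#. | V03=-1→####/..##*
ply 3, H at ####/..## | H10=+1→####/####*
ply 4: ####/#### is terminal -1 (V); from ..#./..#. depth 4
pass branch (V moves first from the same position):
  | ply 1, V at ..#./..#. | V00=+1→#.#./#.#.*; V01=+1→.##./.##.; V03=-1→..##/..##
  | ply 2: #.#./#.#. is terminal -1 (H); from ..#./..#. depth 4
H moving scores +1; H passing scores -1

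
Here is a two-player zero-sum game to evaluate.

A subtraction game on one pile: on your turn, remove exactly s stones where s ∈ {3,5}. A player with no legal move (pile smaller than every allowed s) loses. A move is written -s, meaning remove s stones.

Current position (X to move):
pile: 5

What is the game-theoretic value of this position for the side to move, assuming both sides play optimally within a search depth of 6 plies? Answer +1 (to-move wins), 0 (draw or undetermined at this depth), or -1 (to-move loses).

p1 X@[5]: -3[2]+1* -5[0]+1
p2 O@[2] terminal -1; root [5] d6

value(5, X) = +1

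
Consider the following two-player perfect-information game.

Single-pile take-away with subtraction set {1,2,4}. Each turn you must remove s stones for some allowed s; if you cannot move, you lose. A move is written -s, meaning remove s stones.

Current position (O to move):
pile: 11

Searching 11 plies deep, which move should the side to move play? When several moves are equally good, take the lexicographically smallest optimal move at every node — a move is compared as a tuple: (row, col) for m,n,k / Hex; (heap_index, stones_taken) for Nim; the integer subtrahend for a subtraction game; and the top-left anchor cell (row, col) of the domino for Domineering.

[11] O move#1: -1:-1/10, -2:+1/9*, -4:-1/7
[9] X move#2: -1:-1/8*, -2:-1/7, -4:-1/5
[8] O move#3: -1:-1/7, -2:+1/6*, -4:-1/4
[6] X move#4: -1:-1/5*, -2:-1/4, -4:-1/2
[5] O move#5: -1:-1/4, -2:+1/3*, -4:-1/1
[3] X move#6: -1:-1/2*, -2:-1/1
[2] O move#7: -1:-1/1, -2:+1/0*
[0] end (terminal -1, X#8); searched 11 to 11

O's best at [11]: -2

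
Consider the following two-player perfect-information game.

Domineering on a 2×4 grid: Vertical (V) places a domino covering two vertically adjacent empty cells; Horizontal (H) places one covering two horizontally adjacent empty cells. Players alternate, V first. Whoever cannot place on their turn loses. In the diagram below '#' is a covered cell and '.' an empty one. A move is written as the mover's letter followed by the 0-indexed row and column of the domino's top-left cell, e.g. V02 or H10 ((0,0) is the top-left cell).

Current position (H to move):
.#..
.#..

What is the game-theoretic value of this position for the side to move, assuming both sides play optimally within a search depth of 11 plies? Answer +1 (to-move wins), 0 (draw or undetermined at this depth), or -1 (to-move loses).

value(.#../.#.., H) = +1

p1 H@[.#../.#..]: H02[.###/.#..]+1* H12[.#../.###]+1
p2 V@[.###/.#..]: V00[####/##..]-1*
p3 H@[####/##..]: H12[####/####]+1*
p4 V@[####/####] terminal -1; root [.#../.#..] d11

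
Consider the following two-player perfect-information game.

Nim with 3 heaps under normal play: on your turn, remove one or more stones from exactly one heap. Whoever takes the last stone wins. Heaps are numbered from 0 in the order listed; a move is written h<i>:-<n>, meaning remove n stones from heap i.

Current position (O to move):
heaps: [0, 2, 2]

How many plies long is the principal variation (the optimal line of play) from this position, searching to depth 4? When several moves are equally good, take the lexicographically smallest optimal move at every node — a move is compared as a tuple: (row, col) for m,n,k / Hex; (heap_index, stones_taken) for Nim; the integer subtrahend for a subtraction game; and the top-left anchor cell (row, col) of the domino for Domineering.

ply 1, O at (0,2,2) | h1:-1=-1→(0,1,2)*; h1:-2=-1→(0,0,2); h2:-1=-1→(0,2,1); h2:-2=-1→(0,2,0)
ply 2, X at (0,1,2) | h1:-1=-1→(0,0,2); h2:-1=+1→(0,1,1)*; h2:-2=-1→(0,1,0)
ply 3, O at (0,1,1) | h1:-1=-1→(0,0,1)*; h2:-1=-1→(0,1,0)
ply 4, X at (0,0,1) | h2:-1=+1→(0,0,0)*
ply 5: (0,0,0) is terminal -1 (O); from (0,2,2) depth 4

PV length from [(0,2,2)]: 4 plies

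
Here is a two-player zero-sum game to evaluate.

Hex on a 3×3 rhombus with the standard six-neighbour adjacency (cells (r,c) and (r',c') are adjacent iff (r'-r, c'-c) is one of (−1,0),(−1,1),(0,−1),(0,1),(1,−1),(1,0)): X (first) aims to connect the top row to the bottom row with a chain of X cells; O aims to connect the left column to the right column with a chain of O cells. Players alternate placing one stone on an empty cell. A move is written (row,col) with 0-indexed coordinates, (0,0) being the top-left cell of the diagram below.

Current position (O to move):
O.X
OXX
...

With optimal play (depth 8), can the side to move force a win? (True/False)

[O.X/OXX/...] O move#1: (0,1):-1/OOX/OXX/...*, (2,0):-1/O.X/OXX/O.., (2,1):-1/O.X/OXX/.O., (2,2):-1/O.X/OXX/..O
[OOX/OXX/...] X move#2: (2,0):+1/OOX/OXX/X..*, (2,1):+1/OOX/OXX/.X., (2,2):+1/OOX/OXX/..X
[OOX/OXX/X..] end (terminal -1, O#3); searched O.X/OXX/... to 8

O winning at [O.X/OXX/...]: False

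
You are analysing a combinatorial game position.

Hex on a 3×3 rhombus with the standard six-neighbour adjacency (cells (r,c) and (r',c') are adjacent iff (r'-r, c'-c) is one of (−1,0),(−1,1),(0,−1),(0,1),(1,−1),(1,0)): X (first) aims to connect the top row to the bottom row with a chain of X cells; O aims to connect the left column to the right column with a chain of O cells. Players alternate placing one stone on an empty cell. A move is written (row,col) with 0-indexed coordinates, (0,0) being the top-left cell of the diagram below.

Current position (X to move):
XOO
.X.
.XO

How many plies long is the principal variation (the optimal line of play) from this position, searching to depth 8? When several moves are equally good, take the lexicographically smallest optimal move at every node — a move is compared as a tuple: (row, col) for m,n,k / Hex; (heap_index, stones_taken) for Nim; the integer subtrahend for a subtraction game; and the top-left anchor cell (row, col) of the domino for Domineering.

[XOO/.X./.XO] X move#1: (1,0):+1/XOO/XX./.XO*, (1,2):-1/XOO/.XX/.XO, (2,0):-1/XOO/.X./XXO
[XOO/XX./.XO] end (terminal -1, O#2); searched XOO/.X./.XO to 8

PV length from [XOO/.X./.XO]: 1 ply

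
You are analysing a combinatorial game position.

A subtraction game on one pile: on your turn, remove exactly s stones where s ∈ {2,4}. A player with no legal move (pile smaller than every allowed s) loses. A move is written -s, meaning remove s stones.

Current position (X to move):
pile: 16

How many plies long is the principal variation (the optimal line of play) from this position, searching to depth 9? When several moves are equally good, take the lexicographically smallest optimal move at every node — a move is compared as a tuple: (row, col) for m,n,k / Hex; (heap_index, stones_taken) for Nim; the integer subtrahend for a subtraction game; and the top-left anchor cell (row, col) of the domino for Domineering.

ply 1, X at 16 | -2=-1→14; -4=+1→12*
ply 2, O at 12 | -2=-1→10*; -4=-1→8
ply 3, X at 10 | -2=-1→8; -4=+1→6*
ply 4, O at 6 | -2=-1→4*; -4=-1→2
ply 5, X at 4 | -2=-1→2; -4=+1→0*
ply 6: 0 is terminal -1 (O); from 16 depth 9

PV length from [16]: 5 plies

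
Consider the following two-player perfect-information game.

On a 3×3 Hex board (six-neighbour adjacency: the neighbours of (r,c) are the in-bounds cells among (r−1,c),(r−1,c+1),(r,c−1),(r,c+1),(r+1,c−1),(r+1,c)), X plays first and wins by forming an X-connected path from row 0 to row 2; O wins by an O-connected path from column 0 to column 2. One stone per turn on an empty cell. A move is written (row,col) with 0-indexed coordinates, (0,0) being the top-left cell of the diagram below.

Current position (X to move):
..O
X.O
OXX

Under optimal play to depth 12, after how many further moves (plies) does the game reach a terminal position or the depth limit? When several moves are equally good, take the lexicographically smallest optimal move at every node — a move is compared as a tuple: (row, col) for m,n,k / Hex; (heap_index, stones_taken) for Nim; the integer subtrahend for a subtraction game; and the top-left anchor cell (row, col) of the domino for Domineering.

p1 X@[..O/X.O/OXX]: (0,0)[X.O/X.O/OXX]-1 (0,1)[.XO/X.O/OXX]-1 (1,1)[..O/XXO/OXX]+1*
p2 O@[..O/XXO/OXX]: (0,0)[O.O/XXO/OXX]-1* (0,1)[.OO/XXO/OXX]-1
p3 X@[O.O/XXO/OXX]: (0,1)[OXO/XXO/OXX]+1*
p4 O@[OXO/XXO/OXX] terminal -1; root [..O/X.O/OXX] d12

PV length from [..O/X.O/OXX]: 3 plies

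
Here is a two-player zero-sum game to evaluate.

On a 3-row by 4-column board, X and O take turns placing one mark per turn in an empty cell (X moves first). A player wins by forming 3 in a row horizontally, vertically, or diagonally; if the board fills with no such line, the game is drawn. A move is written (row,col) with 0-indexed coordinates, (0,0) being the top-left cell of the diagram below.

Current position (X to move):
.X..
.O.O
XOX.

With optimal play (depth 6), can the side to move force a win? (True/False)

X winning at [.X../.O.O/XOX.]: True

p1 X@[.X../.O.O/XOX.]: (0,0)[XX../.O.O/XOX.]-1 (0,2)[.XX./.O.O/XOX.]-1 (0,3)[.X.X/.O.O/XOX.]-1 (1,0)[.X../XO.O/XOX.]-1 (1,2)[.X../.OXO/XOX.]+1* (2,3)[.X../.O.O/XOXX]-1
p2 O@[.X../.OXO/XOX.]: (0,0)[OX../.OXO/XOX.]-1* (0,2)[.XO./.OXO/XOX.]-1 (0,3)[.X.O/.OXO/XOX.]-1 (1,0)[.X../OOXO/XOX.]-1 (2,3)[.X../.OXO/XOXO]-1
p3 X@[OX../.OXO/XOX.]: (0,2)[OXX./.OXO/XOX.]+1* (0,3)[OX.X/.OXO/XOX.]+1 (1,0)[OX../XOXO/XOX.]+1 (2,3)[OX../.OXO/XOXX]+1
p4 O@[OXX./.OXO/XOX.] terminal -1; root [.X../.O.O/XOX.] d6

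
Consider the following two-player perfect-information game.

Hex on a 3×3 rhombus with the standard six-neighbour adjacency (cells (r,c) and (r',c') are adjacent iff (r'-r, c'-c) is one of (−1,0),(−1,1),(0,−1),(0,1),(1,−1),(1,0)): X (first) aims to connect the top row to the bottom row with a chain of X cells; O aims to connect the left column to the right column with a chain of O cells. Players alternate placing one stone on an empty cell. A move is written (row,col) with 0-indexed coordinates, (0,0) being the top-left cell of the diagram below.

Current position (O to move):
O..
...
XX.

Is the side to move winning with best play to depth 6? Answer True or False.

[O../.../XX.] O move#1: (0,1):-1/OO./.../XX., (0,2):-1/O.O/.../XX., (1,0):-1/O../O../XX., (1,1):+1/O../.O./XX.*, (1,2):-1/O../..O/XX., (2,2):-1/O../.../XXO
[O../.O./XX.] X move#2: (0,1):-1/OX./.O./XX.*, (0,2):-1/O.X/.O./XX., (1,0):-1/O../XO./XX., (1,2):-1/O../.OX/XX., (2,2):-1/O../.O./XXX
[OX./.O./XX.] O move#3: (0,2):-1/OXO/.O./XX., (1,0):+1/OX./OO./XX.*, (1,2):-1/OX./.OO/XX., (2,2):-1/OX./.O./XXO
[OX./OO./XX.] X move#4: (0,2):-1/OXX/OO./XX.*, (1,2):-1/OX./OOX/XX., (2,2):-1/OX./OO./XXX
[OXX/OO./XX.] O move#5: (1,2):+1/OXX/OOO/XX.*, (2,2):-1/OXX/OO./XXO
[OXX/OOO/XX.] end (terminal -1, X#6); searched O../.../XX. to 6

O winning at [O../.../XX.]: True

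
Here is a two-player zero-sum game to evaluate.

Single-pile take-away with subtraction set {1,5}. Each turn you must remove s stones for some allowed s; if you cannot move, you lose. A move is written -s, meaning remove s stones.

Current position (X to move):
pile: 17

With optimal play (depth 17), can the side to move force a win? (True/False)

X winning at [17]: True

p1 X@[17]: -1[16]+1* -5[12]+1
p2 O@[16]: -1[15]-1* -5[11]-1
p3 X@[15]: -1[14]+1* -5[10]+1
p4 O@[14]: -1[13]-1* -5[9]-1
p5 X@[13]: -1[12]+1* -5[8]+1
p6 O@[12]: -1[11]-1* -5[7]-1
p7 X@[11]: -1[10]+1* -5[6]+1
p8 O@[10]: -1[9]-1* -5[5]-1
p9 X@[9]: -1[8]+1* -5[4]+1
p10 O@[8]: -1[7]-1* -5[3]-1
p11 X@[7]: -1[6]+1* -5[2]+1
p12 O@[6]: -1[5]-1* -5[1]-1
p13 X@[5]: -1[4]+1* -5[0]+1
p14 O@[4]: -1[3]-1*
p15 X@[3]: -1[2]+1*
p16 O@[2]: -1[1]-1*
p17 X@[1]: -1[0]+1*
p18 O@[0] terminal -1; root [17] d17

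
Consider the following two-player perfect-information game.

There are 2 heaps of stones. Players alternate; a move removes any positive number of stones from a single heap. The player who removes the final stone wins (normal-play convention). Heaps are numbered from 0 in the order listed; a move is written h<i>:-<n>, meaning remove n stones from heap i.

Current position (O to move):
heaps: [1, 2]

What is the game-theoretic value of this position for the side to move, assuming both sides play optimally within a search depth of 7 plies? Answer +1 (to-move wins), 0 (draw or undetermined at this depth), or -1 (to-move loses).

value((1,2), O) = +1

p1 O@[(1,2)]: h0:-1[(0,2)]-1 h1:-1[(1,1)]+1* h1:-2[(1,0)]-1
p2 X@[(1,1)]: h0:-1[(0,1)]-1* h1:-1[(1,0)]-1
p3 O@[(0,1)]: h1:-1[(0,0)]+1*
p4 X@[(0,0)] terminal -1; root [(1,2)] d7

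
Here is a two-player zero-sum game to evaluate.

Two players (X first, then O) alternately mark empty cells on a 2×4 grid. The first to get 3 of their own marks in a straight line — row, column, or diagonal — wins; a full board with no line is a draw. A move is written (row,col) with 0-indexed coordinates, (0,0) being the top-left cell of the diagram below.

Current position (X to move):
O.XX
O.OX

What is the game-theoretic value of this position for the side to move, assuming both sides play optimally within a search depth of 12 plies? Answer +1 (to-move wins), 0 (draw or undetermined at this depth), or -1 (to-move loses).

p1 X@[O.XX/O.OX]: (0,1)[OXXX/O.OX]+1* (1,1)[O.XX/OXOX]+0
p2 O@[OXXX/O.OX] terminal -1; root [O.XX/O.OX] d12

value(O.XX/O.OX, X) = +1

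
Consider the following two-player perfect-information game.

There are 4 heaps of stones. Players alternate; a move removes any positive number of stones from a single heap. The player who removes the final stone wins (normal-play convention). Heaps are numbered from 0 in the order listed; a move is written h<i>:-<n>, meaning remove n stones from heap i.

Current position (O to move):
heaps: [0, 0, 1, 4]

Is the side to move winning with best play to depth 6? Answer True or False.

[(0,0,1,4)] O move#1: h2:-1:-1/(0,0,0,4), h3:-1:-1/(0,0,1,3), h3:-2:-1/(0,0,1,2), h3:-3:+1/(0,0,1,1)*, h3:-4:-1/(0,0,1,0)
[(0,0,1,1)] X move#2: h2:-1:-1/(0,0,0,1)*, h3:-1:-1/(0,0,1,0)
[(0,0,0,1)] O move#3: h3:-1:+1/(0,0,0,0)*
[(0,0,0,0)] end (terminal -1, X#4); searched (0,0,1,4) to 6

O winning at [(0,0,1,4)]: True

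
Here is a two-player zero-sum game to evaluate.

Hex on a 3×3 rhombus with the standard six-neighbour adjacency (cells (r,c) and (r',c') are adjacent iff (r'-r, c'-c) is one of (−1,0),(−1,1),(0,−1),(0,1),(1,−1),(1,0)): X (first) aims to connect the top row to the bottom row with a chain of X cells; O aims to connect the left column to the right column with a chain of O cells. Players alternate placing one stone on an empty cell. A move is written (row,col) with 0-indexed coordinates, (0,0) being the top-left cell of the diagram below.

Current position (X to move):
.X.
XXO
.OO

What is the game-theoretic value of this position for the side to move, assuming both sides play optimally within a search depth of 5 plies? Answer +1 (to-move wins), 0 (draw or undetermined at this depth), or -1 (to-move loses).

p1 X@[.X./XXO/.OO]: (0,0)[XX./XXO/.OO]-1 (0,2)[.XX/XXO/.OO]-1 (2,0)[.X./XXO/XOO]+1*
p2 O@[.X./XXO/XOO] terminal -1; root [.X./XXO/.OO] d5

value(.X./XXO/.OO, X) = +1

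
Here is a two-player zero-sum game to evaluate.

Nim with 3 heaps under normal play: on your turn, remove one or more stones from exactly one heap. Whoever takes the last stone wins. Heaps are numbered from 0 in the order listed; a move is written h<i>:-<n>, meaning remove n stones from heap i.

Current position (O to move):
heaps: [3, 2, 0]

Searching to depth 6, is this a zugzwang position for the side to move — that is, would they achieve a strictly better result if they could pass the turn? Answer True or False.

[(3,2,0)] O move#1: h0:-1:+1/(2,2,0)*, h0:-2:-1/(1,2,0), h0:-3:-1/(0,2,0), h1:-1:-1/(3,1,0), h1:-2:-1/(3,0,0)
[(2,2,0)] X move#2: h0:-1:-1/(1,2,0)*, h0:-2:-1/(0,2,0), h1:-1:-1/(2,1,0), h1:-2:-1/(2,0,0)
[(1,2,0)] O move#3: h0:-1:-1/(0,2,0), h1:-1:+1/(1,1,0)*, h1:-2:-1/(1,0,0)
[(1,1,0)] X move#4: h0:-1:-1/(0,1,0)*, h1:-1:-1/(1,0,0)
[(0,1,0)] O move#5: h1:-1:+1/(0,0,0)*
[(0,0,0)] end (terminal -1, X#6); searched (3,2,0) to 6
suppose O passes — search the same position with X to move:
pass> [(3,2,0)] X move#1: h0:-1:+1/(2,2,0)*, h0:-2:-1/(1,2,0), h0:-3:-1/(0,2,0), h1:-1:-1/(3,1,0), h1:-2:-1/(3,0,0)
pass> [(2,2,0)] O move#2: h0:-1:-1/(1,2,0)*, h0:-2:-1/(0,2,0), h1:-1:-1/(2,1,0), h1:-2:-1/(2,0,0)
pass> [(1,2,0)] X move#3: h0:-1:-1/(0,2,0), h1:-1:+1/(1,1,0)*, h1:-2:-1/(1,0,0)
pass> [(1,1,0)] O move#4: h0:-1:-1/(0,1,0)*, h1:-1:-1/(1,0,0)
pass> [(0,1,0)] X move#5: h1:-1:+1/(0,0,0)*
pass> [(0,0,0)] end (terminal -1, O#6); searched (3,2,0) to 6
for O: play +1, pass -1

zugzwang((3,2,0), O) = False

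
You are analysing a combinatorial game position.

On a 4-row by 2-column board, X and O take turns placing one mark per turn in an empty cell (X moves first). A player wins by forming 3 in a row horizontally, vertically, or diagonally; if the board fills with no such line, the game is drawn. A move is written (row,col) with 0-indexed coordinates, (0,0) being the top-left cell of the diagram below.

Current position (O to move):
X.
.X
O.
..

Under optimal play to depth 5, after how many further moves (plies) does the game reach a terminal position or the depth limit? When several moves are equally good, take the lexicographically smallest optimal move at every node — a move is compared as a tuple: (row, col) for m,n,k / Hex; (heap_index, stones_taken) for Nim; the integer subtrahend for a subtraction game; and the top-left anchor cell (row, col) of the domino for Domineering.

ply 1, O at X./.X/O./.. | (0,1)=+0→XO/.X/O./..*; (1,0)=+0→X./OX/O./..; (2,1)=+0→X./.X/OO/..; (3,0)=+0→X./.X/O./O.; (3,1)=+0→X./.X/O./.O
ply 2, X at XO/.X/O./.. | (1,0)=+0→XO/XX/O./..*; (2,1)=+0→XO/.X/OX/..; (3,0)=+0→XO/.X/O./X.; (3,1)=+0→XO/.X/O./.X
ply 3, O at XO/XX/O./.. | (2,1)=+0→XO/XX/OO/..*; (3,0)=+0→XO/XX/O./O.; (3,1)=+0→XO/XX/O./.O
ply 4, X at XO/XX/OO/.. | (3,0)=+0→XO/XX/OO/X.*; (3,1)=+0→XO/XX/OO/.X
ply 5, O at XO/XX/OO/X. | (3,1)=+0→XO/XX/OO/XO*
ply 6: XO/XX/OO/XO is terminal +0 (X); from X./.X/O./.. depth 5

PV length from [X./.X/O./..]: 5 plies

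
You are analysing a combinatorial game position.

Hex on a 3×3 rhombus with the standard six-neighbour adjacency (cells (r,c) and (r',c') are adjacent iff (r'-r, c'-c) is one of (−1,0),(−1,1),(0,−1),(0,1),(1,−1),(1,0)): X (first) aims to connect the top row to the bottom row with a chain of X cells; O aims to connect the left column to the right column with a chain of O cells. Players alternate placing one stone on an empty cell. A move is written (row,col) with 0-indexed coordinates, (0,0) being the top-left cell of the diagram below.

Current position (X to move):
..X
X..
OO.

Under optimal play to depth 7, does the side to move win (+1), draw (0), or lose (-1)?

ply 1, X at ..X/X../OO. | (0,0)=-1→X.X/X../OO.*; (0,1)=-1→.XX/X../OO.; (1,1)=-1→..X/XX./OO.; (1,2)=-1→..X/X.X/OO.; (2,2)=-1→..X/X../OOX
ply 2, O at X.X/X../OO. | (0,1)=+1→XOX/X../OO.*; (1,1)=+1→X.X/XO./OO.; (1,2)=+1→X.X/X.O/OO.; (2,2)=+1→X.X/X../OOO
ply 3, X at XOX/X../OO. | (1,1)=-1→XOX/XX./OO.*; (1,2)=-1→XOX/X.X/OO.; (2,2)=-1→XOX/X../OOX
ply 4, O at XOX/XX./OO. | (1,2)=+1→XOX/XXO/OO.*; (2,2)=+1→XOX/XX./OOO
ply 5: XOX/XXO/OO. is terminal -1 (X); from ..X/X../OO. depth 7

value(..X/X../OO., X) = -1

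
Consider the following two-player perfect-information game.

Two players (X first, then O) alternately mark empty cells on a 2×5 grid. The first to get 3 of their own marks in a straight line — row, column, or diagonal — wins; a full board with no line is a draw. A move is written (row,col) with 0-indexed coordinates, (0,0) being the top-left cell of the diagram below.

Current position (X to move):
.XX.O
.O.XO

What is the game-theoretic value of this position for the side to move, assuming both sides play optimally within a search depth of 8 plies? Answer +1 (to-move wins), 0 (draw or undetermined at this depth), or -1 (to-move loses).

value(.XX.O/.O.XO, X) = +1

ply 1, X at .XX.O/.O.XO | (0,0)=+1→XXX.O/.O.XO*; (0,3)=+1→.XXXO/.O.XO; (1,0)=+1→.XX.O/XO.XO; (1,2)=+1→.XX.O/.OXXO
ply 2: XXX.O/.O.XO is terminal -1 (O); from .XX.O/.O.XO depth 8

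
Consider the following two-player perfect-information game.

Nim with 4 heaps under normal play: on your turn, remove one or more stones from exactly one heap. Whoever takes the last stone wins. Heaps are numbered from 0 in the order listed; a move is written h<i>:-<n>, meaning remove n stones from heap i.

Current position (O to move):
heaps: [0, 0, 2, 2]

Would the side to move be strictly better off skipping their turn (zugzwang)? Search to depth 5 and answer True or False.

ply 1, O at (0,0,2,2) | h2:-1=-1→(0,0,1,2)*; h2:-2=-1→(0,0,0,2); h3:-1=-1→(0,0,2,1); h3:-2=-1→(0,0,2,0)
ply 2, X at (0,0,1,2) | h2:-1=-1→(0,0,0,2); h3:-1=+1→(0,0,1,1)*; h3:-2=-1→(0,0,1,0)
ply 3, O at (0,0,1,1) | h2:-1=-1→(0,0,0,1)*; h3:-1=-1→(0,0,1,0)
ply 4, X at (0,0,0,1) | h3:-1=+1→(0,0,0,0)*
ply 5: (0,0,0,0) is terminal -1 (O); from (0,0,2,2) depth 5
suppose O passes — search the same position with X to move:
pass> ply 1, X at (0,0,2,2) | h2:-1=-1→(0,0,1,2)*; h2:-2=-1→(0,0,0,2); h3:-1=-1→(0,0,2,1); h3:-2=-1→(0,0,2,0)
pass> ply 2, O at (0,0,1,2) | h2:-1=-1→(0,0,0,2); h3:-1=+1→(0,0,1,1)*; h3:-2=-1→(0,0,1,0)
pass> ply 3, X at (0,0,1,1) | h2:-1=-1→(0,0,0,1)*; h3:-1=-1→(0,0,1,0)
pass> ply 4, O at (0,0,0,1) | h3:-1=+1→(0,0,0,0)*
pass> ply 5: (0,0,0,0) is terminal -1 (X); from (0,0,2,2) depth 5
for O: play -1, pass +1

zugzwang((0,0,2,2), O) = True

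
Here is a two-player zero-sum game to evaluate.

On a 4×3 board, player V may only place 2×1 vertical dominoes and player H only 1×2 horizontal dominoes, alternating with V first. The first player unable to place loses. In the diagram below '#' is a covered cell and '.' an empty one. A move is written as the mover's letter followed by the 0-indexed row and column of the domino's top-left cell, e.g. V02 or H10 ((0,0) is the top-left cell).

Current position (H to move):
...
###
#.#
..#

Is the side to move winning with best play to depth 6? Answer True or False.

[.../###/#.#/..#] H move#1: H00:-1/##./###/#.#/..#, H01:-1/.##/###/#.#/..#, H30:+1/.../###/#.#/###*
[.../###/#.#/###] end (terminal -1, V#2); searched .../###/#.#/..# to 6

H winning at [.../###/#.#/..#]: True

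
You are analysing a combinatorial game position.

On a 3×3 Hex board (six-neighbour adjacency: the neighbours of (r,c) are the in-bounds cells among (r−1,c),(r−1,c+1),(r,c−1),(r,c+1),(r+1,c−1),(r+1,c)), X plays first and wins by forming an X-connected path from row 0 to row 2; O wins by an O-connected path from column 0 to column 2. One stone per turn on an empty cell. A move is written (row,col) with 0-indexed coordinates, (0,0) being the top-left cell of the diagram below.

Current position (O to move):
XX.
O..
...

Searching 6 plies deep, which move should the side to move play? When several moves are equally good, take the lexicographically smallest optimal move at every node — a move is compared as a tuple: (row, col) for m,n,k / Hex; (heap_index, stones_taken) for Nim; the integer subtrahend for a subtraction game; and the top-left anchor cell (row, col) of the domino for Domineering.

ply 1, O at XX./O../... | (0,2)=-1→XXO/O../...; (1,1)=+1→XX./OO./...*; (1,2)=-1→XX./O.O/...; (2,0)=-1→XX./O../O..; (2,1)=+1→XX./O../.O.; (2,2)=-1→XX./O../..O
ply 2, X at XX./OO./... | (0,2)=-1→XXX/OO./...*; (1,2)=-1→XX./OOX/...; (2,0)=-1→XX./OO./X..; (2,1)=-1→XX./OO./.X.; (2,2)=-1→XX./OO./..X
ply 3, O at XXX/OO./... | (1,2)=+1→XXX/OOO/...*; (2,0)=-1→XXX/OO./O..; (2,1)=+1→XXX/OO./.O.; (2,2)=+1→XXX/OO./..O
ply 4: XXX/OOO/... is terminal -1 (X); from XX./O../... depth 6

O's best at [XX./O../...]: (1,1)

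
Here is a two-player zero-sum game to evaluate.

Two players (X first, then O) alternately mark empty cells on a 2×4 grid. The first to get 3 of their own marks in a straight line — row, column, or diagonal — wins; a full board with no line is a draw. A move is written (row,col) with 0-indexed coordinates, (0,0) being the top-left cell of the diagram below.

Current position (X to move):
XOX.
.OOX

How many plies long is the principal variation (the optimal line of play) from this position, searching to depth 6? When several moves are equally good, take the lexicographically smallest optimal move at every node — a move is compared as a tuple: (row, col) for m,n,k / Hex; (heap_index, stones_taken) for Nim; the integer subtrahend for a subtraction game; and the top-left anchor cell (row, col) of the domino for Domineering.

PV length from [XOX./.OOX]: 2 plies

p1 X@[XOX./.OOX]: (0,3)[XOXX/.OOX]-1 (1,0)[XOX./XOOX]+0*
p2 O@[XOX./XOOX]: (0,3)[XOXO/XOOX]+0*
p3 X@[XOXO/XOOX] terminal +0; root [XOX./.OOX] d6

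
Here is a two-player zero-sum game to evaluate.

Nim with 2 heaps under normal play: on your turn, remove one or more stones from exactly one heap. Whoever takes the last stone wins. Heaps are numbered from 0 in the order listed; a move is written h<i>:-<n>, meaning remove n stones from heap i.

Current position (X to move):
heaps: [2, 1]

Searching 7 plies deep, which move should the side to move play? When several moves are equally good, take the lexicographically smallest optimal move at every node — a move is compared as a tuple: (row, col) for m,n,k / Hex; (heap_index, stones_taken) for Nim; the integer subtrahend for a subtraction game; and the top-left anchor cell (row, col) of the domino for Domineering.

X's best at [(2,1)]: h0:-1

ply 1, X at (2,1) | h0:-1=+1→(1,1)*; h0:-2=-1→(0,1); h1:-1=-1→(2,0)
ply 2, O at (1,1) | h0:-1=-1→(0,1)*; h1:-1=-1→(1,0)
ply 3, X at (0,1) | h1:-1=+1→(0,0)*
ply 4: (0,0) is terminal -1 (O); from (2,1) depth 7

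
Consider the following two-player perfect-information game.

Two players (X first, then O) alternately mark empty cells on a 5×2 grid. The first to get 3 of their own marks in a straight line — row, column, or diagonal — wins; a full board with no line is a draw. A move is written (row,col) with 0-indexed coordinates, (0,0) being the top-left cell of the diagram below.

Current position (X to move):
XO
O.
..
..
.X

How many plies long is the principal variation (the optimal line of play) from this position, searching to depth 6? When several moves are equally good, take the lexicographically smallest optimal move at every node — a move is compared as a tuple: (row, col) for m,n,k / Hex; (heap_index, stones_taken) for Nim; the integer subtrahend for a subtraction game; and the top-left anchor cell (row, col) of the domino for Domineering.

ply 1, X at XO/O./../../.X | (1,1)=+0→XO/OX/../../.X*; (2,0)=+0→XO/O./X./../.X; (2,1)=+0→XO/O./.X/../.X; (3,0)=+0→XO/O./../X./.X; (3,1)=+0→XO/O./../.X/.X; (4,0)=+0→XO/O./../../XX
ply 2, O at XO/OX/../../.X | (2,0)=+0→XO/OX/O./../.X*; (2,1)=+0→XO/OX/.O/../.X; (3,0)=+0→XO/OX/../O./.X; (3,1)=+0→XO/OX/../.O/.X; (4,0)=+0→XO/OX/../../OX
ply 3, X at XO/OX/O./../.X | (2,1)=-1→XO/OX/OX/../.X; (3,0)=+0→XO/OX/O./X./.X*; (3,1)=-1→XO/OX/O./.X/.X; (4,0)=-1→XO/OX/O./../XX
ply 4, O at XO/OX/O./X./.X | (2,1)=+0→XO/OX/OO/X./.X*; (3,1)=+0→XO/OX/O./XO/.X; (4,0)=+0→XO/OX/O./X./OX
ply 5, X at XO/OX/OO/X./.X | (3,1)=+0→XO/OX/OO/XX/.X*; (4,0)=+0→XO/OX/OO/X./XX
ply 6, O at XO/OX/OO/XX/.X | (4,0)=+0→XO/OX/OO/XX/OX*
ply 7: XO/OX/OO/XX/OX is terminal +0 (X); from XO/O./../../.X depth 6

PV length from [XO/O./../../.X]: 6 plies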